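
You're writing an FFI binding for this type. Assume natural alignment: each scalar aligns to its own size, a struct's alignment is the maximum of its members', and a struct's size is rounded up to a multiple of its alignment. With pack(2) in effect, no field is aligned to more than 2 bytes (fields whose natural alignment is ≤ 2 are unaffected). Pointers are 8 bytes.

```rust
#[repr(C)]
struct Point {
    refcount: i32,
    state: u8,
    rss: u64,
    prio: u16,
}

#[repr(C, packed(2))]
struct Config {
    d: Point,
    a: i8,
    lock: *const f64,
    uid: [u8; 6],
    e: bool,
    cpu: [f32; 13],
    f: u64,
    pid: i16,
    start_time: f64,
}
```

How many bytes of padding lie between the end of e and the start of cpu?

1

Point: refcount at 0 (size 4, align 4) → ends 4; state at 4 (size 1, align 1) → ends 5; pad 3 to align 8 for rss; rss at 8 (size 8, align 8) → ends 16; prio at 16 (size 2, align 2) → ends 18; tail pad 6 to reach multiple of 8; total 24 bytes, alignment 8
d at 0 (size 24, align 2) → ends 24
a at 24 (size 1, align 1) → ends 25
pad 1 to align 2 for lock
lock at 26 (size 8, align 2) → ends 34
uid at 34 (size 6, align 1) → ends 40
e at 40 (size 1, align 1) → ends 41
pad 1 to align 2 for cpu
cpu at 42 (size 52, align 2) → ends 94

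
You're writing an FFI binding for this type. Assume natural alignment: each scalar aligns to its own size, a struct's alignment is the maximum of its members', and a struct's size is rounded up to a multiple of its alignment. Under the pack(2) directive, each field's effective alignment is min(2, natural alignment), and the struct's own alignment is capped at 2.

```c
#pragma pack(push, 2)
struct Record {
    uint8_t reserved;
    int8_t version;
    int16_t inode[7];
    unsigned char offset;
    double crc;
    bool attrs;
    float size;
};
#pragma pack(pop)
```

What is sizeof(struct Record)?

32

0..1  reserved  (1B, 1-aligned)
1..2  version  (1B, 1-aligned)
2..16  inode  (14B, 2-aligned)
16..17  offset  (1B, 1-aligned)
17..18  -- padding (1B)
18..26  crc  (8B, 2-aligned)
26..27  attrs  (1B, 1-aligned)
27..28  -- padding (1B)
28..32  size  (4B, 2-aligned)
sizeof = 32, alignof = 2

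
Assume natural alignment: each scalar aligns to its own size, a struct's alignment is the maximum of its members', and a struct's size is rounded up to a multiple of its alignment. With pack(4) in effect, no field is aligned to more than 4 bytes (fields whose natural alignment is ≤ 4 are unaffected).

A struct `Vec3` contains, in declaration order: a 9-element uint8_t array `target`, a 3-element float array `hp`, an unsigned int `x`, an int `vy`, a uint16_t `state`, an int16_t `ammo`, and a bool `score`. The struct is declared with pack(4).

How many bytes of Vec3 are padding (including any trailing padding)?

@0: target [9B, align 1] → 9
+3 pad (align 4)
@12: hp [12B, align 4] → 24
@24: x [4B, align 4] → 28
@28: vy [4B, align 4] → 32
@32: state [2B, align 2] → 34
@34: ammo [2B, align 2] → 36
@36: score [1B, align 1] → 37
+3 tail pad (align 4)
size 40, align 4
data bytes 34, size 40 → padding 6

6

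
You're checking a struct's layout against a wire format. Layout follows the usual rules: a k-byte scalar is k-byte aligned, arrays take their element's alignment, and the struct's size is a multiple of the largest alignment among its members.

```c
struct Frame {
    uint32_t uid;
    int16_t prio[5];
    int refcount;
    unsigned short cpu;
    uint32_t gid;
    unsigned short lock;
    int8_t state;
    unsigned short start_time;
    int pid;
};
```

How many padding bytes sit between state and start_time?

1

@0: uid [4B, align 4] → 4
@4: prio [10B, align 2] → 14
+2 pad (align 4)
@16: refcount [4B, align 4] → 20
@20: cpu [2B, align 2] → 22
+2 pad (align 4)
@24: gid [4B, align 4] → 28
@28: lock [2B, align 2] → 30
@30: state [1B, align 1] → 31
+1 pad (align 2)
@32: start_time [2B, align 2] → 34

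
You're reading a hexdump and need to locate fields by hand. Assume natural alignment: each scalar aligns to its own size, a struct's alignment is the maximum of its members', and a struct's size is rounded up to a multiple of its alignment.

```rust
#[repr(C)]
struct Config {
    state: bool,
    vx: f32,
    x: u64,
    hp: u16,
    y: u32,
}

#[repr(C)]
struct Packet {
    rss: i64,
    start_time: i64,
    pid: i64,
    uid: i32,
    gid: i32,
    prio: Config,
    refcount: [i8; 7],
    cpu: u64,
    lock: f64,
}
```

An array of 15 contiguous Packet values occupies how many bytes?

1200

Config: state at 0 (size 1, align 1) → ends 1; pad 3 to align 4 for vx; vx at 4 (size 4, align 4) → ends 8; x at 8 (size 8, align 8) → ends 16; hp at 16 (size 2, align 2) → ends 18; pad 2 to align 4 for y; y at 20 (size 4, align 4) → ends 24; total 24 bytes, alignment 8
rss at 0 (size 8, align 8) → ends 8
start_time at 8 (size 8, align 8) → ends 16
pid at 16 (size 8, align 8) → ends 24
uid at 24 (size 4, align 4) → ends 28
gid at 28 (size 4, align 4) → ends 32
prio at 32 (size 24, align 8) → ends 56
refcount at 56 (size 7, align 1) → ends 63
pad 1 to align 8 for cpu
cpu at 64 (size 8, align 8) → ends 72
lock at 72 (size 8, align 8) → ends 80
total 80 bytes, alignment 8
array of 15: 15 × 80 = 1200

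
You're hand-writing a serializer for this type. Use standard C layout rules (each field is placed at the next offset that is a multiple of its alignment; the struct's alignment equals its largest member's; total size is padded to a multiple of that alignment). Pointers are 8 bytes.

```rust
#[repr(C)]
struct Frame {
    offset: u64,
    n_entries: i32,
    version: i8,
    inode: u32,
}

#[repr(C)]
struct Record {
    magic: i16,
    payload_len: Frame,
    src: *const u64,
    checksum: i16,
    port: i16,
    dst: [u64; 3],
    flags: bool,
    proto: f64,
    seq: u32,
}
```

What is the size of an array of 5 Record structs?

Frame: 0..8  offset  (8B, 8-aligned); 8..12  n_entries  (4B, 4-aligned); 12..13  version  (1B, 1-aligned); 13..16  -- padding (3B); 16..20  inode  (4B, 4-aligned); 20..24  -- tail padding (4B); sizeof = 24, alignof = 8
0..2  magic  (2B, 2-aligned)
2..8  -- padding (6B)
8..32  payload_len  (24B, 8-aligned)
32..40  src  (8B, 8-aligned)
40..42  checksum  (2B, 2-aligned)
42..44  port  (2B, 2-aligned)
44..48  -- padding (4B)
48..72  dst  (24B, 8-aligned)
72..73  flags  (1B, 1-aligned)
73..80  -- padding (7B)
80..88  proto  (8B, 8-aligned)
88..92  seq  (4B, 4-aligned)
92..96  -- tail padding (4B)
sizeof = 96, alignof = 8
array of 5: 5 × 96 = 480

480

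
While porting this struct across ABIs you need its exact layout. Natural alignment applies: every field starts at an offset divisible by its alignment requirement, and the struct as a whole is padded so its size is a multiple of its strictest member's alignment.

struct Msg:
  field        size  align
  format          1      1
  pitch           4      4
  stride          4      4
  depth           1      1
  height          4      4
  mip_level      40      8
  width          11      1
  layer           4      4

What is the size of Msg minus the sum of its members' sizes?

11

format at 0 (size 1, align 1) → ends 1
pad 3 to align 4 for pitch
pitch at 4 (size 4, align 4) → ends 8
stride at 8 (size 4, align 4) → ends 12
depth at 12 (size 1, align 1) → ends 13
pad 3 to align 4 for height
height at 16 (size 4, align 4) → ends 20
pad 4 to align 8 for mip_level
mip_level at 24 (size 40, align 8) → ends 64
width at 64 (size 11, align 1) → ends 75
pad 1 to align 4 for layer
layer at 76 (size 4, align 4) → ends 80
total 80 bytes, alignment 8
data bytes 69, size 80 → padding 11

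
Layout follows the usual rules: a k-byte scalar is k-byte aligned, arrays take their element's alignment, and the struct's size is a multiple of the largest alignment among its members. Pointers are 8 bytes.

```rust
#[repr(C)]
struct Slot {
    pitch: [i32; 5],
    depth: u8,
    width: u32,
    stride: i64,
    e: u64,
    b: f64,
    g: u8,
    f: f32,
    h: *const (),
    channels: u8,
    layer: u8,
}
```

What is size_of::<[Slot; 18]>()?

1440

@0: pitch [20B, align 4] → 20
@20: depth [1B, align 1] → 21
+3 pad (align 4)
@24: width [4B, align 4] → 28
+4 pad (align 8)
@32: stride [8B, align 8] → 40
@40: e [8B, align 8] → 48
@48: b [8B, align 8] → 56
@56: g [1B, align 1] → 57
+3 pad (align 4)
@60: f [4B, align 4] → 64
@64: h [8B, align 8] → 72
@72: channels [1B, align 1] → 73
@73: layer [1B, align 1] → 74
+6 tail pad (align 8)
size 80, align 8
array of 18: 18 × 80 = 1440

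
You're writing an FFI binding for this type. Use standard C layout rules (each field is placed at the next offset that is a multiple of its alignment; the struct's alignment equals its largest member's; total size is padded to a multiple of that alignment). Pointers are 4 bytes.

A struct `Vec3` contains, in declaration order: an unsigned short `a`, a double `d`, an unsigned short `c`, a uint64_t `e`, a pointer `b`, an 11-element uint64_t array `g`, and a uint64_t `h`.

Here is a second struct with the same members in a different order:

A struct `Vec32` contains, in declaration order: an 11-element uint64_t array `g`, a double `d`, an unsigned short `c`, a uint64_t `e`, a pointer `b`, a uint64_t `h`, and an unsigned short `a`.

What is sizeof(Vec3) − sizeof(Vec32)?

a at 0 (size 2, align 2) → ends 2
pad 6 to align 8 for d
d at 8 (size 8, align 8) → ends 16
c at 16 (size 2, align 2) → ends 18
pad 6 to align 8 for e
e at 24 (size 8, align 8) → ends 32
b at 32 (size 4, align 4) → ends 36
pad 4 to align 8 for g
g at 40 (size 88, align 8) → ends 128
h at 128 (size 8, align 8) → ends 136
total 136 bytes, alignment 8
— Vec32 —
g at 0 (size 88, align 8) → ends 88
d at 88 (size 8, align 8) → ends 96
c at 96 (size 2, align 2) → ends 98
pad 6 to align 8 for e
e at 104 (size 8, align 8) → ends 112
b at 112 (size 4, align 4) → ends 116
pad 4 to align 8 for h
h at 120 (size 8, align 8) → ends 128
a at 128 (size 2, align 2) → ends 130
tail pad 6 to reach multiple of 8
total 136 bytes, alignment 8
136 − 136 = 0

0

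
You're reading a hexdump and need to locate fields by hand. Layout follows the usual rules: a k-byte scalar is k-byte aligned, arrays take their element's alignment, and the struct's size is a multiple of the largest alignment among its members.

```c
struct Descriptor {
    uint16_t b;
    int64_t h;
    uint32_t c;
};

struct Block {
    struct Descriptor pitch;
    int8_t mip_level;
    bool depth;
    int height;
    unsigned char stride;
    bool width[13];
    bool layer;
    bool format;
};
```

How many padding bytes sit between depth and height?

Descriptor: b at 0 (size 2, align 2) → ends 2; pad 6 to align 8 for h; h at 8 (size 8, align 8) → ends 16; c at 16 (size 4, align 4) → ends 20; tail pad 4 to reach multiple of 8; total 24 bytes, alignment 8
pitch at 0 (size 24, align 8) → ends 24
mip_level at 24 (size 1, align 1) → ends 25
depth at 25 (size 1, align 1) → ends 26
pad 2 to align 4 for height
height at 28 (size 4, align 4) → ends 32

2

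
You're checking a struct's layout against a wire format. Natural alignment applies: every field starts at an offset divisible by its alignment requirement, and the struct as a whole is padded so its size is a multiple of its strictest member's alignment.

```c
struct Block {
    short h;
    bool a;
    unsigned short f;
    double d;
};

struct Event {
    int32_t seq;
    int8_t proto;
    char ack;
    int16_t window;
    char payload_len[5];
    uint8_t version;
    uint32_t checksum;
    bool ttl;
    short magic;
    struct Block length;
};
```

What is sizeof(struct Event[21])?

Block: h at 0 (size 2, align 2) → ends 2; a at 2 (size 1, align 1) → ends 3; pad 1 to align 2 for f; f at 4 (size 2, align 2) → ends 6; pad 2 to align 8 for d; d at 8 (size 8, align 8) → ends 16; total 16 bytes, alignment 8
seq at 0 (size 4, align 4) → ends 4
proto at 4 (size 1, align 1) → ends 5
ack at 5 (size 1, align 1) → ends 6
window at 6 (size 2, align 2) → ends 8
payload_len at 8 (size 5, align 1) → ends 13
version at 13 (size 1, align 1) → ends 14
pad 2 to align 4 for checksum
checksum at 16 (size 4, align 4) → ends 20
ttl at 20 (size 1, align 1) → ends 21
pad 1 to align 2 for magic
magic at 22 (size 2, align 2) → ends 24
length at 24 (size 16, align 8) → ends 40
total 40 bytes, alignment 8
array of 21: 21 × 40 = 840

840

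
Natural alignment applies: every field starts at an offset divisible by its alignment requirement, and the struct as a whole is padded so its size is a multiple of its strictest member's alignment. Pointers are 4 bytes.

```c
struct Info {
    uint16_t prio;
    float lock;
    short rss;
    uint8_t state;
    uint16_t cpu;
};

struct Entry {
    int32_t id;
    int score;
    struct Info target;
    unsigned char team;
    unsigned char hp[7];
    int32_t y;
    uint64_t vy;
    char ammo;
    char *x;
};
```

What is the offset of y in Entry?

Info: 0..2  prio  (2B, 2-aligned); 2..4  -- padding (2B); 4..8  lock  (4B, 4-aligned); 8..10  rss  (2B, 2-aligned); 10..11  state  (1B, 1-aligned); 11..12  -- padding (1B); 12..14  cpu  (2B, 2-aligned); 14..16  -- tail padding (2B); sizeof = 16, alignof = 4
0..4  id  (4B, 4-aligned)
4..8  score  (4B, 4-aligned)
8..24  target  (16B, 4-aligned)
24..25  team  (1B, 1-aligned)
25..32  hp  (7B, 1-aligned)
32..36  y  (4B, 4-aligned)

32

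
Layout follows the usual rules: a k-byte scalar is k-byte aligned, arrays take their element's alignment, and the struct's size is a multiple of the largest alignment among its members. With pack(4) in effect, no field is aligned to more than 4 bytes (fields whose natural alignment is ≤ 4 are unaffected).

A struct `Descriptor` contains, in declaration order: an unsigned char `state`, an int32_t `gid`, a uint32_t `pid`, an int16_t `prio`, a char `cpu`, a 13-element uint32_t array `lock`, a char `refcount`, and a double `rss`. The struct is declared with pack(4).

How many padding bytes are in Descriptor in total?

7

0..1  state  (1B, 1-aligned)
1..4  -- padding (3B)
4..8  gid  (4B, 4-aligned)
8..12  pid  (4B, 4-aligned)
12..14  prio  (2B, 2-aligned)
14..15  cpu  (1B, 1-aligned)
15..16  -- padding (1B)
16..68  lock  (52B, 4-aligned)
68..69  refcount  (1B, 1-aligned)
69..72  -- padding (3B)
72..80  rss  (8B, 4-aligned)
sizeof = 80, alignof = 4
data bytes 73, size 80 → padding 7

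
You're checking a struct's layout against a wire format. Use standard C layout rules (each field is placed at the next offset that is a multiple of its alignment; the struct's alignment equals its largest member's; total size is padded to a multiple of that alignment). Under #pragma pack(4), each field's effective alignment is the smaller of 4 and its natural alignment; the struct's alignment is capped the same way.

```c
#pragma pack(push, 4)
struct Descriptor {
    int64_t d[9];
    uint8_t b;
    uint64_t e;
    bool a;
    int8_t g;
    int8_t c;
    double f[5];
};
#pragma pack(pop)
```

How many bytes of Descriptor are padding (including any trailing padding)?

@0: d [72B, align 4] → 72
@72: b [1B, align 1] → 73
+3 pad (align 4)
@76: e [8B, align 4] → 84
@84: a [1B, align 1] → 85
@85: g [1B, align 1] → 86
@86: c [1B, align 1] → 87
+1 pad (align 4)
@88: f [40B, align 4] → 128
size 128, align 4
data bytes 124, size 128 → padding 4

4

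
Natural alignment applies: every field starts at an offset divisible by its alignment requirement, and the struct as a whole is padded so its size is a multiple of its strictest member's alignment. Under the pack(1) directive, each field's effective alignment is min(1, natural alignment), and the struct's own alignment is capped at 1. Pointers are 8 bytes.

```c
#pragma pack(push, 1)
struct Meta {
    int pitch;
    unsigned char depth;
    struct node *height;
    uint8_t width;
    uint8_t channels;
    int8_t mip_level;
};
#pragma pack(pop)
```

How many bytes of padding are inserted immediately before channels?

0..4  pitch  (4B, 1-aligned)
4..5  depth  (1B, 1-aligned)
5..13  height  (8B, 1-aligned)
13..14  width  (1B, 1-aligned)
14..15  channels  (1B, 1-aligned)

0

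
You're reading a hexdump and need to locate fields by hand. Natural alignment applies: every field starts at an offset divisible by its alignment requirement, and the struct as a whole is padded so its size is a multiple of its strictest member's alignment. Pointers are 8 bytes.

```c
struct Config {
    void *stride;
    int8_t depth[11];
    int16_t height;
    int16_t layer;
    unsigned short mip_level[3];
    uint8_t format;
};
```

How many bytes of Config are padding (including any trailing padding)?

2

@0: stride [8B, align 8] → 8
@8: depth [11B, align 1] → 19
+1 pad (align 2)
@20: height [2B, align 2] → 22
@22: layer [2B, align 2] → 24
@24: mip_level [6B, align 2] → 30
@30: format [1B, align 1] → 31
+1 tail pad (align 8)
size 32, align 8
data bytes 30, size 32 → padding 2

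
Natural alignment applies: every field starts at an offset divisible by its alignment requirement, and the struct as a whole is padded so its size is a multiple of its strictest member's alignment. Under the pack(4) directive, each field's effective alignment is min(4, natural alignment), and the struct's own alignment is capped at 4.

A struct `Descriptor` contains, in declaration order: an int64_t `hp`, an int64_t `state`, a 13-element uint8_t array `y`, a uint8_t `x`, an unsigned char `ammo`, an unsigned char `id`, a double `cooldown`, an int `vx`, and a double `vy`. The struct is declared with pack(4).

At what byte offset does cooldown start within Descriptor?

@0: hp [8B, align 4] → 8
@8: state [8B, align 4] → 16
@16: y [13B, align 1] → 29
@29: x [1B, align 1] → 30
@30: ammo [1B, align 1] → 31
@31: id [1B, align 1] → 32
@32: cooldown [8B, align 4] → 40

32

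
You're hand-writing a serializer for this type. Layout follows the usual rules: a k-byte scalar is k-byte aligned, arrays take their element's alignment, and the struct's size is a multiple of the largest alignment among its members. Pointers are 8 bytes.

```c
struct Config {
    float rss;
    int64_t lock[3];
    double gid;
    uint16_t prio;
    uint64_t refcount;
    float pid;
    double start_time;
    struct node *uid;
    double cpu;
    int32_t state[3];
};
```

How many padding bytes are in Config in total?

18

0..4  rss  (4B, 4-aligned)
4..8  -- padding (4B)
8..32  lock  (24B, 8-aligned)
32..40  gid  (8B, 8-aligned)
40..42  prio  (2B, 2-aligned)
42..48  -- padding (6B)
48..56  refcount  (8B, 8-aligned)
56..60  pid  (4B, 4-aligned)
60..64  -- padding (4B)
64..72  start_time  (8B, 8-aligned)
72..80  uid  (8B, 8-aligned)
80..88  cpu  (8B, 8-aligned)
88..100  state  (12B, 4-aligned)
100..104  -- tail padding (4B)
sizeof = 104, alignof = 8
data bytes 86, size 104 → padding 18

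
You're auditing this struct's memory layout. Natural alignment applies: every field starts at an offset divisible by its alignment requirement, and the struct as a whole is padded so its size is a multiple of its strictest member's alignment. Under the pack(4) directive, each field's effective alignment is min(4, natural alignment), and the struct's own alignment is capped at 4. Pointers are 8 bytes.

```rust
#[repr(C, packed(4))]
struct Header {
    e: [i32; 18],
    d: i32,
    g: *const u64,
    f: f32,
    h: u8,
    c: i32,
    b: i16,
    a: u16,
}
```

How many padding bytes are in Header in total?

e at 0 (size 72, align 4) → ends 72
d at 72 (size 4, align 4) → ends 76
g at 76 (size 8, align 4) → ends 84
f at 84 (size 4, align 4) → ends 88
h at 88 (size 1, align 1) → ends 89
pad 3 to align 4 for c
c at 92 (size 4, align 4) → ends 96
b at 96 (size 2, align 2) → ends 98
a at 98 (size 2, align 2) → ends 100
total 100 bytes, alignment 4
data bytes 97, size 100 → padding 3

3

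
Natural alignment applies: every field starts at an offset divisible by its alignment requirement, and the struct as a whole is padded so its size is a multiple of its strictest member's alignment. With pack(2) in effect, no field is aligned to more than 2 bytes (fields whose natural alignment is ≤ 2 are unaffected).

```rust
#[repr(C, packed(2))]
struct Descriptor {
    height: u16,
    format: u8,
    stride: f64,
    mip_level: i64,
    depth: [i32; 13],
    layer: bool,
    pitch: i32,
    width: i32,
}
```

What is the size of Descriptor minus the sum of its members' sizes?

2

height at 0 (size 2, align 2) → ends 2
format at 2 (size 1, align 1) → ends 3
pad 1 to align 2 for stride
stride at 4 (size 8, align 2) → ends 12
mip_level at 12 (size 8, align 2) → ends 20
depth at 20 (size 52, align 2) → ends 72
layer at 72 (size 1, align 1) → ends 73
pad 1 to align 2 for pitch
pitch at 74 (size 4, align 2) → ends 78
width at 78 (size 4, align 2) → ends 82
total 82 bytes, alignment 2
data bytes 80, size 82 → padding 2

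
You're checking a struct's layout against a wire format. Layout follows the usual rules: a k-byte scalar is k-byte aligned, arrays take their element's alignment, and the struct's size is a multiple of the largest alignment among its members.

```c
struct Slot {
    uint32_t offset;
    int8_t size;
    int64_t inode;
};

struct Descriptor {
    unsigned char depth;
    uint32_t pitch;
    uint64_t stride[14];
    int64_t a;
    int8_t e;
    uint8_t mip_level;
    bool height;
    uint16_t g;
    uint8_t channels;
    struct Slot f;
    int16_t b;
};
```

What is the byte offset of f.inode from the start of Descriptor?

Slot: 0..4  offset  (4B, 4-aligned); 4..5  size  (1B, 1-aligned); 5..8  -- padding (3B); 8..16  inode  (8B, 8-aligned); sizeof = 16, alignof = 8
0..1  depth  (1B, 1-aligned)
1..4  -- padding (3B)
4..8  pitch  (4B, 4-aligned)
8..120  stride  (112B, 8-aligned)
120..128  a  (8B, 8-aligned)
128..129  e  (1B, 1-aligned)
129..130  mip_level  (1B, 1-aligned)
130..131  height  (1B, 1-aligned)
131..132  -- padding (1B)
132..134  g  (2B, 2-aligned)
134..135  channels  (1B, 1-aligned)
135..136  -- padding (1B)
136..152  f  (16B, 8-aligned)
within Slot: inode at 8
136 + 8 = 144

144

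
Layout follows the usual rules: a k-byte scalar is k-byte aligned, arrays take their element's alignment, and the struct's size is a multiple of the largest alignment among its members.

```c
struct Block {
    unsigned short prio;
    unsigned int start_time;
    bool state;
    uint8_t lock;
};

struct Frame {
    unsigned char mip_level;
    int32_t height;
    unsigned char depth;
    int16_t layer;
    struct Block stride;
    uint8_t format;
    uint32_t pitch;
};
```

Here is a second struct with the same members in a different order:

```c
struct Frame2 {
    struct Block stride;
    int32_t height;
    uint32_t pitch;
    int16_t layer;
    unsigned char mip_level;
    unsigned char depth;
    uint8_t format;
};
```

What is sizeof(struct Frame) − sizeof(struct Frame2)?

Block: @0: prio [2B, align 2] → 2; +2 pad (align 4); @4: start_time [4B, align 4] → 8; @8: state [1B, align 1] → 9; @9: lock [1B, align 1] → 10; +2 tail pad (align 4); size 12, align 4
@0: mip_level [1B, align 1] → 1
+3 pad (align 4)
@4: height [4B, align 4] → 8
@8: depth [1B, align 1] → 9
+1 pad (align 2)
@10: layer [2B, align 2] → 12
@12: stride [12B, align 4] → 24
@24: format [1B, align 1] → 25
+3 pad (align 4)
@28: pitch [4B, align 4] → 32
size 32, align 4
— Frame2 —
@0: stride [12B, align 4] → 12
@12: height [4B, align 4] → 16
@16: pitch [4B, align 4] → 20
@20: layer [2B, align 2] → 22
@22: mip_level [1B, align 1] → 23
@23: depth [1B, align 1] → 24
@24: format [1B, align 1] → 25
+3 tail pad (align 4)
size 28, align 4
32 − 28 = 4

4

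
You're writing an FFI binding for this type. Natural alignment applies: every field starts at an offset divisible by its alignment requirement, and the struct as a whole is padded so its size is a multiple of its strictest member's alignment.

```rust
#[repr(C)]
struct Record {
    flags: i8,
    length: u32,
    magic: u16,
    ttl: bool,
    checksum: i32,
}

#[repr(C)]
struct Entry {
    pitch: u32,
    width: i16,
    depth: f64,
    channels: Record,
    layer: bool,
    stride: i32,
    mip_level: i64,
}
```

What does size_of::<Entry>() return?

Record: @0: flags [1B, align 1] → 1; +3 pad (align 4); @4: length [4B, align 4] → 8; @8: magic [2B, align 2] → 10; @10: ttl [1B, align 1] → 11; +1 pad (align 4); @12: checksum [4B, align 4] → 16; size 16, align 4
@0: pitch [4B, align 4] → 4
@4: width [2B, align 2] → 6
+2 pad (align 8)
@8: depth [8B, align 8] → 16
@16: channels [16B, align 4] → 32
@32: layer [1B, align 1] → 33
+3 pad (align 4)
@36: stride [4B, align 4] → 40
@40: mip_level [8B, align 8] → 48
size 48, align 8

48 bytes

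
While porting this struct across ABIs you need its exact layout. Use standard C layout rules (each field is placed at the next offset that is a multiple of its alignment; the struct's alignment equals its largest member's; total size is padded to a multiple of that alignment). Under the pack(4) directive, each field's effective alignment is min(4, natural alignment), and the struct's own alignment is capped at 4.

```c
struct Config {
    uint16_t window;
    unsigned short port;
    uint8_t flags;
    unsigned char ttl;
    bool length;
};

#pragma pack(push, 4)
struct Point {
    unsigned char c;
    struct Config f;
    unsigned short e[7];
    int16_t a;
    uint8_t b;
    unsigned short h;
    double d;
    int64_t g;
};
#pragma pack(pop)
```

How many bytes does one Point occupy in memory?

Config: window at 0 (size 2, align 2) → ends 2; port at 2 (size 2, align 2) → ends 4; flags at 4 (size 1, align 1) → ends 5; ttl at 5 (size 1, align 1) → ends 6; length at 6 (size 1, align 1) → ends 7; tail pad 1 to reach multiple of 2; total 8 bytes, alignment 2
c at 0 (size 1, align 1) → ends 1
pad 1 to align 2 for f
f at 2 (size 8, align 2) → ends 10
e at 10 (size 14, align 2) → ends 24
a at 24 (size 2, align 2) → ends 26
b at 26 (size 1, align 1) → ends 27
pad 1 to align 2 for h
h at 28 (size 2, align 2) → ends 30
pad 2 to align 4 for d
d at 32 (size 8, align 4) → ends 40
g at 40 (size 8, align 4) → ends 48
total 48 bytes, alignment 4

48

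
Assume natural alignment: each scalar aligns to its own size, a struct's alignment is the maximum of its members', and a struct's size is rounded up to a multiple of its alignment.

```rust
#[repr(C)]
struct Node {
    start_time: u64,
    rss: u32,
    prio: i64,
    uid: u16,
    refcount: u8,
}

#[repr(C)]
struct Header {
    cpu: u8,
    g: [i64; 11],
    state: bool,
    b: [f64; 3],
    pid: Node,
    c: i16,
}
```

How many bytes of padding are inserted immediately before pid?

Node: @0: start_time [8B, align 8] → 8; @8: rss [4B, align 4] → 12; +4 pad (align 8); @16: prio [8B, align 8] → 24; @24: uid [2B, align 2] → 26; @26: refcount [1B, align 1] → 27; +5 tail pad (align 8); size 32, align 8
@0: cpu [1B, align 1] → 1
+7 pad (align 8)
@8: g [88B, align 8] → 96
@96: state [1B, align 1] → 97
+7 pad (align 8)
@104: b [24B, align 8] → 128
@128: pid [32B, align 8] → 160

0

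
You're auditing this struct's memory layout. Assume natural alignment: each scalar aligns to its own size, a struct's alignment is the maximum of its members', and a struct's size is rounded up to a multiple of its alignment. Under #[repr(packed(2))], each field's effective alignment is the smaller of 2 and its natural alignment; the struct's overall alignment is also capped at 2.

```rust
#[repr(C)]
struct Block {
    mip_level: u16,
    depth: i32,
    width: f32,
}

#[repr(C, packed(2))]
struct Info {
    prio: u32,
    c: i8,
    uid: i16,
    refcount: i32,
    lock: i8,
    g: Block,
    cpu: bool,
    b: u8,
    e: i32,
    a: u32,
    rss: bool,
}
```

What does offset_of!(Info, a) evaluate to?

Block: mip_level at 0 (size 2, align 2) → ends 2; pad 2 to align 4 for depth; depth at 4 (size 4, align 4) → ends 8; width at 8 (size 4, align 4) → ends 12; total 12 bytes, alignment 4
prio at 0 (size 4, align 2) → ends 4
c at 4 (size 1, align 1) → ends 5
pad 1 to align 2 for uid
uid at 6 (size 2, align 2) → ends 8
refcount at 8 (size 4, align 2) → ends 12
lock at 12 (size 1, align 1) → ends 13
pad 1 to align 2 for g
g at 14 (size 12, align 2) → ends 26
cpu at 26 (size 1, align 1) → ends 27
b at 27 (size 1, align 1) → ends 28
e at 28 (size 4, align 2) → ends 32
a at 32 (size 4, align 2) → ends 36

32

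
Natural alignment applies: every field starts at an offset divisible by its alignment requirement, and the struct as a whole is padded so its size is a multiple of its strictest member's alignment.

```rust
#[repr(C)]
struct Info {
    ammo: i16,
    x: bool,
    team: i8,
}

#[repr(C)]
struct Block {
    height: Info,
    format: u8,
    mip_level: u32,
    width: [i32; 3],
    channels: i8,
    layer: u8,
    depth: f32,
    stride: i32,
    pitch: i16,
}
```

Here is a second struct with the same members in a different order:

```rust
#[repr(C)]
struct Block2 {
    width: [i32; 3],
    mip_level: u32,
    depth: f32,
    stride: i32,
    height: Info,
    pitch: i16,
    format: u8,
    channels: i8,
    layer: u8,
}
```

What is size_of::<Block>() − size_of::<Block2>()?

4

Info: 0..2  ammo  (2B, 2-aligned); 2..3  x  (1B, 1-aligned); 3..4  team  (1B, 1-aligned); sizeof = 4, alignof = 2
0..4  height  (4B, 2-aligned)
4..5  format  (1B, 1-aligned)
5..8  -- padding (3B)
8..12  mip_level  (4B, 4-aligned)
12..24  width  (12B, 4-aligned)
24..25  channels  (1B, 1-aligned)
25..26  layer  (1B, 1-aligned)
26..28  -- padding (2B)
28..32  depth  (4B, 4-aligned)
32..36  stride  (4B, 4-aligned)
36..38  pitch  (2B, 2-aligned)
38..40  -- tail padding (2B)
sizeof = 40, alignof = 4
— Block2 —
0..12  width  (12B, 4-aligned)
12..16  mip_level  (4B, 4-aligned)
16..20  depth  (4B, 4-aligned)
20..24  stride  (4B, 4-aligned)
24..28  height  (4B, 2-aligned)
28..30  pitch  (2B, 2-aligned)
30..31  format  (1B, 1-aligned)
31..32  channels  (1B, 1-aligned)
32..33  layer  (1B, 1-aligned)
33..36  -- tail padding (3B)
sizeof = 36, alignof = 4
40 − 36 = 4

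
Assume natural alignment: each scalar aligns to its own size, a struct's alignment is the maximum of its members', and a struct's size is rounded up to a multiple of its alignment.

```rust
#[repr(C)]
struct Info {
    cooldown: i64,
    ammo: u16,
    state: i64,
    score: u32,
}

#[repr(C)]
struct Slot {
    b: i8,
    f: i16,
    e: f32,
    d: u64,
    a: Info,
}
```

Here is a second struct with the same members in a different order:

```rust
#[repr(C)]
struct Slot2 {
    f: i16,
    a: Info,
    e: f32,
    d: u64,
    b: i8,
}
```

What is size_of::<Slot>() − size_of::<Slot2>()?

-16

Info: cooldown at 0 (size 8, align 8) → ends 8; ammo at 8 (size 2, align 2) → ends 10; pad 6 to align 8 for state; state at 16 (size 8, align 8) → ends 24; score at 24 (size 4, align 4) → ends 28; tail pad 4 to reach multiple of 8; total 32 bytes, alignment 8
b at 0 (size 1, align 1) → ends 1
pad 1 to align 2 for f
f at 2 (size 2, align 2) → ends 4
e at 4 (size 4, align 4) → ends 8
d at 8 (size 8, align 8) → ends 16
a at 16 (size 32, align 8) → ends 48
total 48 bytes, alignment 8
— Slot2 —
f at 0 (size 2, align 2) → ends 2
pad 6 to align 8 for a
a at 8 (size 32, align 8) → ends 40
e at 40 (size 4, align 4) → ends 44
pad 4 to align 8 for d
d at 48 (size 8, align 8) → ends 56
b at 56 (size 1, align 1) → ends 57
tail pad 7 to reach multiple of 8
total 64 bytes, alignment 8
48 − 64 = -16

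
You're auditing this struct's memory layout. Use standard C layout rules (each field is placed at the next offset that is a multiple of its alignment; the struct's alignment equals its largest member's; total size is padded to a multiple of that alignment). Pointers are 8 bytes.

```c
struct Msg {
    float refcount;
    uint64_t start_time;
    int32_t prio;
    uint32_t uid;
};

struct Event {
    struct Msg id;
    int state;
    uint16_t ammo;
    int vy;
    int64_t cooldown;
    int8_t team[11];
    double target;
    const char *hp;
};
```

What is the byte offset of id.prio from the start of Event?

16

Msg: @0: refcount [4B, align 4] → 4; +4 pad (align 8); @8: start_time [8B, align 8] → 16; @16: prio [4B, align 4] → 20; @20: uid [4B, align 4] → 24; size 24, align 8
@0: id [24B, align 8] → 24
within Msg: prio at 16
0 + 16 = 16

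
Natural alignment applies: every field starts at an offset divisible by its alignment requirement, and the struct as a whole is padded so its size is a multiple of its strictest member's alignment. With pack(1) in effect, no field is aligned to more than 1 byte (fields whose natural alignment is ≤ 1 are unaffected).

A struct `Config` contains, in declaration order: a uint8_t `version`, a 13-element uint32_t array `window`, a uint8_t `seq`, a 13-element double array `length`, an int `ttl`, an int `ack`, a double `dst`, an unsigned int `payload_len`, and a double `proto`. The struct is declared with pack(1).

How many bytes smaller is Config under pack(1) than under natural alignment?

14

natural layout:
  version at 0 (size 1, align 1) → ends 1
  pad 3 to align 4 for window
  window at 4 (size 52, align 4) → ends 56
  seq at 56 (size 1, align 1) → ends 57
  pad 7 to align 8 for length
  length at 64 (size 104, align 8) → ends 168
  ttl at 168 (size 4, align 4) → ends 172
  ack at 172 (size 4, align 4) → ends 176
  dst at 176 (size 8, align 8) → ends 184
  payload_len at 184 (size 4, align 4) → ends 188
  pad 4 to align 8 for proto
  proto at 192 (size 8, align 8) → ends 200
  total 200 bytes, alignment 8
packed(1) layout:
  version at 0 (size 1, align 1) → ends 1
  window at 1 (size 52, align 1) → ends 53
  seq at 53 (size 1, align 1) → ends 54
  length at 54 (size 104, align 1) → ends 158
  ttl at 158 (size 4, align 1) → ends 162
  ack at 162 (size 4, align 1) → ends 166
  dst at 166 (size 8, align 1) → ends 174
  payload_len at 174 (size 4, align 1) → ends 178
  proto at 178 (size 8, align 1) → ends 186
  total 186 bytes, alignment 1
200 − 186 = 14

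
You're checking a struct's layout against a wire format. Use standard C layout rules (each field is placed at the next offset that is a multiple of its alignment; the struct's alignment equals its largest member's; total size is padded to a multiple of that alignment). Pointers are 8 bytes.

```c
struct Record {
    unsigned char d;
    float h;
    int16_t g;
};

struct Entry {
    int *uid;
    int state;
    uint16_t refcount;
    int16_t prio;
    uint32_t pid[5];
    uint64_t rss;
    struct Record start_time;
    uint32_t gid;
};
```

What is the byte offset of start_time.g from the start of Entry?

56

Record: @0: d [1B, align 1] → 1; +3 pad (align 4); @4: h [4B, align 4] → 8; @8: g [2B, align 2] → 10; +2 tail pad (align 4); size 12, align 4
@0: uid [8B, align 8] → 8
@8: state [4B, align 4] → 12
@12: refcount [2B, align 2] → 14
@14: prio [2B, align 2] → 16
@16: pid [20B, align 4] → 36
+4 pad (align 8)
@40: rss [8B, align 8] → 48
@48: start_time [12B, align 4] → 60
within Record: g at 8
48 + 8 = 56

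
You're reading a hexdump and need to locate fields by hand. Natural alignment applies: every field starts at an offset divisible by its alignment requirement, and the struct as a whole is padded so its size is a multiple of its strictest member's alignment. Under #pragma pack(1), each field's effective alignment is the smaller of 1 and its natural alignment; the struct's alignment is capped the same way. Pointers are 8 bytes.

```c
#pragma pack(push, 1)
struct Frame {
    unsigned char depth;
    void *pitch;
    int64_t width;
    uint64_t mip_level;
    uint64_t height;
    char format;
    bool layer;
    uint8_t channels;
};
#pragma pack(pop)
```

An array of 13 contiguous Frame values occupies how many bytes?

0..1  depth  (1B, 1-aligned)
1..9  pitch  (8B, 1-aligned)
9..17  width  (8B, 1-aligned)
17..25  mip_level  (8B, 1-aligned)
25..33  height  (8B, 1-aligned)
33..34  format  (1B, 1-aligned)
34..35  layer  (1B, 1-aligned)
35..36  channels  (1B, 1-aligned)
sizeof = 36, alignof = 1
array of 13: 13 × 36 = 468

468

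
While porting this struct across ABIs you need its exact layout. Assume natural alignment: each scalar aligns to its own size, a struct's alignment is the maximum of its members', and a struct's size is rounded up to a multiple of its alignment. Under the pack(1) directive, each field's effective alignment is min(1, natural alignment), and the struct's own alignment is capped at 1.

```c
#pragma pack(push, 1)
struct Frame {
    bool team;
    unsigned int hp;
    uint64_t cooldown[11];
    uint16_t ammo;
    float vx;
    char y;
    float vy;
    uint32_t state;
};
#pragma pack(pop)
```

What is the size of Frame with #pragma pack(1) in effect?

team at 0 (size 1, align 1) → ends 1
hp at 1 (size 4, align 1) → ends 5
cooldown at 5 (size 88, align 1) → ends 93
ammo at 93 (size 2, align 1) → ends 95
vx at 95 (size 4, align 1) → ends 99
y at 99 (size 1, align 1) → ends 100
vy at 100 (size 4, align 1) → ends 104
state at 104 (size 4, align 1) → ends 108
total 108 bytes, alignment 1

108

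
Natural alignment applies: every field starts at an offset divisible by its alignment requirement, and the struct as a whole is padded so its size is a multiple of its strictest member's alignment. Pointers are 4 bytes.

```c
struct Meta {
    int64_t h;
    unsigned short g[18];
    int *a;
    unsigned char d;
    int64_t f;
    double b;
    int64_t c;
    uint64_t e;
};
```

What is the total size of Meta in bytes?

88

@0: h [8B, align 8] → 8
@8: g [36B, align 2] → 44
@44: a [4B, align 4] → 48
@48: d [1B, align 1] → 49
+7 pad (align 8)
@56: f [8B, align 8] → 64
@64: b [8B, align 8] → 72
@72: c [8B, align 8] → 80
@80: e [8B, align 8] → 88
size 88, align 8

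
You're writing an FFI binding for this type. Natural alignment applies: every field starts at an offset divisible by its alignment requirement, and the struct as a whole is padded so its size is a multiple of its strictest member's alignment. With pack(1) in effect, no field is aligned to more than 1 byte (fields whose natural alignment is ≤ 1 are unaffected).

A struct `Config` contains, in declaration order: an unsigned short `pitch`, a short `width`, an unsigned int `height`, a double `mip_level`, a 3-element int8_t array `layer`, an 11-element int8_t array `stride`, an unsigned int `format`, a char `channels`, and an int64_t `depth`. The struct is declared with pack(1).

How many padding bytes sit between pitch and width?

@0: pitch [2B, align 1] → 2
@2: width [2B, align 1] → 4

0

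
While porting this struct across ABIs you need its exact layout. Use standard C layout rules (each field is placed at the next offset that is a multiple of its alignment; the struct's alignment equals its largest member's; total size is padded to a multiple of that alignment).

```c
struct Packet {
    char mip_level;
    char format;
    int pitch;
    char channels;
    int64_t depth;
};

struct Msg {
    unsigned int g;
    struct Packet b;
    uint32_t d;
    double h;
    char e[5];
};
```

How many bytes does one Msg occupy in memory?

56

Packet: mip_level at 0 (size 1, align 1) → ends 1; format at 1 (size 1, align 1) → ends 2; pad 2 to align 4 for pitch; pitch at 4 (size 4, align 4) → ends 8; channels at 8 (size 1, align 1) → ends 9; pad 7 to align 8 for depth; depth at 16 (size 8, align 8) → ends 24; total 24 bytes, alignment 8
g at 0 (size 4, align 4) → ends 4
pad 4 to align 8 for b
b at 8 (size 24, align 8) → ends 32
d at 32 (size 4, align 4) → ends 36
pad 4 to align 8 for h
h at 40 (size 8, align 8) → ends 48
e at 48 (size 5, align 1) → ends 53
tail pad 3 to reach multiple of 8
total 56 bytes, alignment 8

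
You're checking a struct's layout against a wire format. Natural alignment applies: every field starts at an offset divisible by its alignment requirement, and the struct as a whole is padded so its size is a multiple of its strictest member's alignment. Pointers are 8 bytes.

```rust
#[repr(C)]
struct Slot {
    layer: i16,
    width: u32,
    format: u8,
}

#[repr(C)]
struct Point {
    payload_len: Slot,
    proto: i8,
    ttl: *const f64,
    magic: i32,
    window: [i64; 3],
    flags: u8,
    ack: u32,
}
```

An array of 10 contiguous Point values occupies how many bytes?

640

Slot: @0: layer [2B, align 2] → 2; +2 pad (align 4); @4: width [4B, align 4] → 8; @8: format [1B, align 1] → 9; +3 tail pad (align 4); size 12, align 4
@0: payload_len [12B, align 4] → 12
@12: proto [1B, align 1] → 13
+3 pad (align 8)
@16: ttl [8B, align 8] → 24
@24: magic [4B, align 4] → 28
+4 pad (align 8)
@32: window [24B, align 8] → 56
@56: flags [1B, align 1] → 57
+3 pad (align 4)
@60: ack [4B, align 4] → 64
size 64, align 8
array of 10: 10 × 64 = 640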